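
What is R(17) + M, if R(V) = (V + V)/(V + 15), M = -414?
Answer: -6607/16 ≈ -412.94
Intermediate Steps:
R(V) = 2*V/(15 + V) (R(V) = (2*V)/(15 + V) = 2*V/(15 + V))
R(17) + M = 2*17/(15 + 17) - 414 = 2*17/32 - 414 = 2*17*(1/32) - 414 = 17/16 - 414 = -6607/16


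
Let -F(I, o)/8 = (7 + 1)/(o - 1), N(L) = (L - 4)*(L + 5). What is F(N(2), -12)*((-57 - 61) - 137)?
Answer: -16320/13 ≈ -1255.4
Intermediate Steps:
N(L) = (-4 + L)*(5 + L)
F(I, o) = -64/(-1 + o) (F(I, o) = -8*(7 + 1)/(o - 1) = -64/(-1 + o))
F(N(2), -12)*((-57 - 61) - 137) = (-64/(-1 - 12))*((-57 - 61) - 137) = (-64/(-13))*(-118 - 137) = -64*(-1/13)*(-255) = (64/13)*(-255) = -16320/13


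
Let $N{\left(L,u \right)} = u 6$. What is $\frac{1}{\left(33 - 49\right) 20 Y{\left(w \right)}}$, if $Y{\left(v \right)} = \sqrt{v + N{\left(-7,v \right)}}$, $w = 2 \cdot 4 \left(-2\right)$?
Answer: $\frac{i \sqrt{7}}{8960} \approx 0.00029528 i$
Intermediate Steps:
$N{\left(L,u \right)} = 6 u$
$w = -16$ ($w = 8 \left(-2\right) = -16$)
$Y{\left(v \right)} = \sqrt{7} \sqrt{v}$ ($Y{\left(v \right)} = \sqrt{v + 6 v} = \sqrt{7 v} = \sqrt{7} \sqrt{v}$)
$\frac{1}{\left(33 - 49\right) 20 Y{\left(w \right)}} = \frac{1}{\left(33 - 49\right) 20 \sqrt{7} \sqrt{-16}} = \frac{1}{\left(-16\right) 20 \sqrt{7} \cdot 4 i} = \frac{1}{\left(-320\right) 4 i \sqrt{7}} = - \frac{\left(- \frac{1}{28}\right) i \sqrt{7}}{320} = \frac{i \sqrt{7}}{8960}$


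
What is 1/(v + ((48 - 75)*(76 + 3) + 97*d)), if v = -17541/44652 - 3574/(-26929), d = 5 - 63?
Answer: -400811236/3109998638571 ≈ -0.00012888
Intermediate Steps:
d = -58
v = -104258447/400811236 (v = -17541*1/44652 - 3574*(-1/26929) = -5847/14884 + 3574/26929 = -104258447/400811236 ≈ -0.26012)
1/(v + ((48 - 75)*(76 + 3) + 97*d)) = 1/(-104258447/400811236 + ((48 - 75)*(76 + 3) + 97*(-58))) = 1/(-104258447/400811236 + (-27*79 - 5626)) = 1/(-104258447/400811236 + (-2133 - 5626)) = 1/(-104258447/400811236 - 7759) = 1/(-3109998638571/400811236) = -400811236/3109998638571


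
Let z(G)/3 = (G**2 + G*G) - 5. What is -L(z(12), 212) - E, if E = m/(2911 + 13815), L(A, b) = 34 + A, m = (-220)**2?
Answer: -7408729/8363 ≈ -885.89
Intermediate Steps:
z(G) = -15 + 6*G**2 (z(G) = 3*((G**2 + G*G) - 5) = 3*((G**2 + G**2) - 5) = 3*(2*G**2 - 5) = 3*(-5 + 2*G**2) = -15 + 6*G**2)
m = 48400
E = 24200/8363 (E = 48400/(2911 + 13815) = 48400/16726 = 48400*(1/16726) = 24200/8363 ≈ 2.8937)
-L(z(12), 212) - E = -(34 + (-15 + 6*12**2)) - 1*24200/8363 = -(34 + (-15 + 6*144)) - 24200/8363 = -(34 + (-15 + 864)) - 24200/8363 = -(34 + 849) - 24200/8363 = -1*883 - 24200/8363 = -883 - 24200/8363 = -7408729/8363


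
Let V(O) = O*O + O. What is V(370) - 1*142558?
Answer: -5288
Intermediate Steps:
V(O) = O + O**2 (V(O) = O**2 + O = O + O**2)
V(370) - 1*142558 = 370*(1 + 370) - 1*142558 = 370*371 - 142558 = 137270 - 142558 = -5288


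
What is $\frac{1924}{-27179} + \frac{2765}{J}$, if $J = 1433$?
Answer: $\frac{72392843}{38947507} \approx 1.8587$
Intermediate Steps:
$\frac{1924}{-27179} + \frac{2765}{J} = \frac{1924}{-27179} + \frac{2765}{1433} = 1924 \left(- \frac{1}{27179}\right) + 2765 \cdot \frac{1}{1433} = - \frac{1924}{27179} + \frac{2765}{1433} = \frac{72392843}{38947507}$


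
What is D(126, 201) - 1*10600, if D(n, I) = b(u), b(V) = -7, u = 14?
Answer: -10607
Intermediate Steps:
D(n, I) = -7
D(126, 201) - 1*10600 = -7 - 1*10600 = -7 - 10600 = -10607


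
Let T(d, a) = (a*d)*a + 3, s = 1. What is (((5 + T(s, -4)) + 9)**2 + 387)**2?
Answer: 2178576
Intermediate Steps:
T(d, a) = 3 + d*a**2 (T(d, a) = d*a**2 + 3 = 3 + d*a**2)
(((5 + T(s, -4)) + 9)**2 + 387)**2 = (((5 + (3 + 1*(-4)**2)) + 9)**2 + 387)**2 = (((5 + (3 + 1*16)) + 9)**2 + 387)**2 = (((5 + (3 + 16)) + 9)**2 + 387)**2 = (((5 + 19) + 9)**2 + 387)**2 = ((24 + 9)**2 + 387)**2 = (33**2 + 387)**2 = (1089 + 387)**2 = 1476**2 = 2178576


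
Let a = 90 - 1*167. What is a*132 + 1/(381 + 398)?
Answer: -7917755/779 ≈ -10164.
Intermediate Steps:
a = -77 (a = 90 - 167 = -77)
a*132 + 1/(381 + 398) = -77*132 + 1/(381 + 398) = -10164 + 1/779 = -7917755/779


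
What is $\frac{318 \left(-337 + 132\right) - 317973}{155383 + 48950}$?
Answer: $- \frac{127721}{68111} \approx -1.8752$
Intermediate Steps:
$\frac{318 \left(-337 + 132\right) - 317973}{155383 + 48950} = \frac{318 \left(-205\right) - 317973}{204333} = \left(-65190 - 317973\right) \frac{1}{204333} = \left(-383163\right) \frac{1}{204333} = - \frac{127721}{68111}$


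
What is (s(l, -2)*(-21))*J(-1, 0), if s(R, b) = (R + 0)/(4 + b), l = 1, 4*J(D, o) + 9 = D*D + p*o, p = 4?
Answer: 21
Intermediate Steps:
J(D, o) = -9/4 + o + D²/4 (J(D, o) = -9/4 + (D*D + 4*o)/4 = -9/4 + (D² + 4*o)/4 = -9/4 + (o + D²/4) = -9/4 + o + D²/4)
s(R, b) = R/(4 + b)
(s(l, -2)*(-21))*J(-1, 0) = ((1/(4 - 2))*(-21))*(-9/4 + 0 + (¼)*(-1)²) = ((1/2)*(-21))*(-9/4 + 0 + (¼)*1) = ((1*(½))*(-21))*(-9/4 + 0 + ¼) = ((½)*(-21))*(-2) = -21/2*(-2) = 21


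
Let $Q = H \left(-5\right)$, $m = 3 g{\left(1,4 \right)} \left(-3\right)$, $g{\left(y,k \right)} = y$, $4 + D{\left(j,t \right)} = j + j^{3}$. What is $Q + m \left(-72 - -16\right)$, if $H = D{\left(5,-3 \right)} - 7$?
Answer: $-91$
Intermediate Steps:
$D{\left(j,t \right)} = -4 + j + j^{3}$ ($D{\left(j,t \right)} = -4 + \left(j + j^{3}\right) = -4 + j + j^{3}$)
$m = -9$ ($m = 3 \cdot 1 \left(-3\right) = 3 \left(-3\right) = -9$)
$H = 119$ ($H = \left(-4 + 5 + 5^{3}\right) - 7 = \left(-4 + 5 + 125\right) - 7 = 126 - 7 = 119$)
$Q = -595$ ($Q = 119 \left(-5\right) = -595$)
$Q + m \left(-72 - -16\right) = -595 - 9 \left(-72 - -16\right) = -595 - 9 \left(-72 + 16\right) = -595 - -504 = -595 + 504 = -91$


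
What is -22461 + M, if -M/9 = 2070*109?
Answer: -2053131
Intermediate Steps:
M = -2030670 (M = -18630*109 = -9*225630 = -2030670)
-22461 + M = -22461 - 2030670 = -2053131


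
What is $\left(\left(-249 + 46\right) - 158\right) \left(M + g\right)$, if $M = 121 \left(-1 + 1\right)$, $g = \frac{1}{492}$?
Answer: $- \frac{361}{492} \approx -0.73374$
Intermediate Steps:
$g = \frac{1}{492} \approx 0.0020325$
$M = 0$ ($M = 121 \cdot 0 = 0$)
$\left(\left(-249 + 46\right) - 158\right) \left(M + g\right) = \left(\left(-249 + 46\right) - 158\right) \left(0 + \frac{1}{492}\right) = \left(-203 - 158\right) \frac{1}{492} = \left(-361\right) \frac{1}{492} = - \frac{361}{492}$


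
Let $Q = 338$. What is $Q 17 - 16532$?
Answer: $-10786$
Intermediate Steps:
$Q 17 - 16532 = 338 \cdot 17 - 16532 = 5746 - 16532 = -10786$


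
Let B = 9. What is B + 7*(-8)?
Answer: -47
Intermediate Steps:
B + 7*(-8) = 9 + 7*(-8) = 9 - 56 = -47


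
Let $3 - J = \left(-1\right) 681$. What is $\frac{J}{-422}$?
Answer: $- \frac{342}{211} \approx -1.6209$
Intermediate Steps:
$J = 684$ ($J = 3 - \left(-1\right) 681 = 3 - -681 = 3 + 681 = 684$)
$\frac{J}{-422} = \frac{684}{-422} = 684 \left(- \frac{1}{422}\right) = - \frac{342}{211}$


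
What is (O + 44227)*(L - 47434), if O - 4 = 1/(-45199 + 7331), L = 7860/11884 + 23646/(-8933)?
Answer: -2108662337368674914781/1005014561524 ≈ -2.0981e+9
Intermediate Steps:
L = -52698921/26539943 (L = 7860*(1/11884) + 23646*(-1/8933) = 1965/2971 - 23646/8933 = -52698921/26539943 ≈ -1.9856)
O = 151471/37868 (O = 4 + 1/(-45199 + 7331) = 4 + 1/(-37868) = 4 - 1/37868 = 151471/37868 ≈ 4.0000)
(O + 44227)*(L - 47434) = (151471/37868 + 44227)*(-52698921/26539943 - 47434) = (1674939507/37868)*(-1258948355183/26539943) = -2108662337368674914781/1005014561524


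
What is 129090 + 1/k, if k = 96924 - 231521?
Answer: 17375126729/134597 ≈ 1.2909e+5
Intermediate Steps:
k = -134597
129090 + 1/k = 129090 + 1/(-134597) = 129090 - 1/134597 = 17375126729/134597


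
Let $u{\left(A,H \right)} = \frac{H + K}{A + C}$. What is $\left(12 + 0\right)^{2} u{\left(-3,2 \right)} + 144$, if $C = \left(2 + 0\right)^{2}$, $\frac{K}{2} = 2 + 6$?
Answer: $2736$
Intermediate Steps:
$K = 16$ ($K = 2 \left(2 + 6\right) = 2 \cdot 8 = 16$)
$C = 4$ ($C = 2^{2} = 4$)
$u{\left(A,H \right)} = \frac{16 + H}{4 + A}$ ($u{\left(A,H \right)} = \frac{H + 16}{A + 4} = \frac{16 + H}{4 + A}$)
$\left(12 + 0\right)^{2} u{\left(-3,2 \right)} + 144 = \left(12 + 0\right)^{2} \frac{16 + 2}{4 - 3} + 144 = 12^{2} \cdot 1^{-1} \cdot 18 + 144 = 144 \cdot 1 \cdot 18 + 144 = 144 \cdot 18 + 144 = 2592 + 144 = 2736$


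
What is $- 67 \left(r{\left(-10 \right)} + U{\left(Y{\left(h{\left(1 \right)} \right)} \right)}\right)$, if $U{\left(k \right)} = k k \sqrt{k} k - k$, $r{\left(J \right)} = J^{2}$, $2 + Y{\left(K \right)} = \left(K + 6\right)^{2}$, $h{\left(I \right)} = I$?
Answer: $-3551 - 6956141 \sqrt{47} \approx -4.7692 \cdot 10^{7}$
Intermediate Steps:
$Y{\left(K \right)} = -2 + \left(6 + K\right)^{2}$ ($Y{\left(K \right)} = -2 + \left(K + 6\right)^{2} = -2 + \left(6 + K\right)^{2}$)
$U{\left(k \right)} = k^{\frac{7}{2}} - k$ ($U{\left(k \right)} = k k^{\frac{3}{2}} k - k = k^{\frac{5}{2}} k - k = k^{\frac{7}{2}} - k$)
$- 67 \left(r{\left(-10 \right)} + U{\left(Y{\left(h{\left(1 \right)} \right)} \right)}\right) = - 67 \left(\left(-10\right)^{2} - \left(-2 + \left(6 + 1\right)^{2} - \left(-2 + \left(6 + 1\right)^{2}\right)^{\frac{7}{2}}\right)\right) = - 67 \left(100 + \left(\left(-2 + 7^{2}\right)^{\frac{7}{2}} - \left(-2 + 7^{2}\right)\right)\right) = - 67 \left(100 + \left(\left(-2 + 49\right)^{\frac{7}{2}} - \left(-2 + 49\right)\right)\right) = - 67 \left(100 + \left(47^{\frac{7}{2}} - 47\right)\right) = - 67 \left(100 - \left(47 - 103823 \sqrt{47}\right)\right) = - 67 \left(53 + 103823 \sqrt{47}\right) = -3551 - 6956141 \sqrt{47}$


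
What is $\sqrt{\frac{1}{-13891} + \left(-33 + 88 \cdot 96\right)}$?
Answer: $\frac{2 \sqrt{405939346181}}{13891} \approx 91.733$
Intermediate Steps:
$\sqrt{\frac{1}{-13891} + \left(-33 + 88 \cdot 96\right)} = \sqrt{- \frac{1}{13891} + \left(-33 + 8448\right)} = \sqrt{- \frac{1}{13891} + 8415} = \sqrt{\frac{116892764}{13891}} = \frac{2 \sqrt{405939346181}}{13891}$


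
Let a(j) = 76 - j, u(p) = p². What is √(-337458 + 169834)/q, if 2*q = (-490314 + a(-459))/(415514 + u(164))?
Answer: -1769640*I*√41906/489779 ≈ -739.64*I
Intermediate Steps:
q = -489779/884820 (q = ((-490314 + (76 - 1*(-459)))/(415514 + 164²))/2 = ((-490314 + (76 + 459))/(415514 + 26896))/2 = ((-490314 + 535)/442410)/2 = (-489779*1/442410)/2 = (½)*(-489779/442410) = -489779/884820 ≈ -0.55354)
√(-337458 + 169834)/q = √(-337458 + 169834)/(-489779/884820) = √(-167624)*(-884820/489779) = (2*I*√41906)*(-884820/489779) = -1769640*I*√41906/489779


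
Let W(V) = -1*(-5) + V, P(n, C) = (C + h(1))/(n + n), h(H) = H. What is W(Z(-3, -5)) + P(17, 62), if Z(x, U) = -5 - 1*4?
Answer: -73/34 ≈ -2.1471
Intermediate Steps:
Z(x, U) = -9 (Z(x, U) = -5 - 4 = -9)
P(n, C) = (1 + C)/(2*n) (P(n, C) = (C + 1)/(n + n) = (1 + C)/((2*n)) = (1 + C)*(1/(2*n)) = (1 + C)/(2*n))
W(V) = 5 + V
W(Z(-3, -5)) + P(17, 62) = (5 - 9) + (1/2)*(1 + 62)/17 = -4 + (1/2)*(1/17)*63 = -4 + 63/34 = -73/34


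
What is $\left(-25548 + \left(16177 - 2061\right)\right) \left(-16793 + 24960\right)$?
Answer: $-93365144$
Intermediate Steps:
$\left(-25548 + \left(16177 - 2061\right)\right) \left(-16793 + 24960\right) = \left(-25548 + \left(16177 - 2061\right)\right) 8167 = \left(-25548 + 14116\right) 8167 = \left(-11432\right) 8167 = -93365144$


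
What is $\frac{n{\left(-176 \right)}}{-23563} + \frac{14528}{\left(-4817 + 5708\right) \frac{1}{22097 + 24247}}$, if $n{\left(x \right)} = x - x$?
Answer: $\frac{224428544}{297} \approx 7.5565 \cdot 10^{5}$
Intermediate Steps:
$n{\left(x \right)} = 0$
$\frac{n{\left(-176 \right)}}{-23563} + \frac{14528}{\left(-4817 + 5708\right) \frac{1}{22097 + 24247}} = \frac{0}{-23563} + \frac{14528}{\left(-4817 + 5708\right) \frac{1}{22097 + 24247}} = 0 \left(- \frac{1}{23563}\right) + \frac{14528}{891 \cdot \frac{1}{46344}} = 0 + \frac{14528}{891 \cdot \frac{1}{46344}} = 0 + \frac{14528}{\frac{297}{15448}} = 0 + 14528 \cdot \frac{15448}{297} = 0 + \frac{224428544}{297} = \frac{224428544}{297}$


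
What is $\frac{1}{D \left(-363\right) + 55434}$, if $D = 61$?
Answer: $\frac{1}{33291} \approx 3.0038 \cdot 10^{-5}$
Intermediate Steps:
$\frac{1}{D \left(-363\right) + 55434} = \frac{1}{61 \left(-363\right) + 55434} = \frac{1}{-22143 + 55434} = \frac{1}{33291}$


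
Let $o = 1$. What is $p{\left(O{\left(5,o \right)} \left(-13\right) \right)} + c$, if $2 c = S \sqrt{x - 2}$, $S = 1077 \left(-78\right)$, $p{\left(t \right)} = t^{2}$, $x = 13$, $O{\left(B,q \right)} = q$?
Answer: $169 - 42003 \sqrt{11} \approx -1.3914 \cdot 10^{5}$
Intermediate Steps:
$S = -84006$
$c = - 42003 \sqrt{11}$ ($c = \frac{\left(-84006\right) \sqrt{13 - 2}}{2} = \frac{\left(-84006\right) \sqrt{11}}{2} = - 42003 \sqrt{11} \approx -1.3931 \cdot 10^{5}$)
$p{\left(O{\left(5,o \right)} \left(-13\right) \right)} + c = \left(1 \left(-13\right)\right)^{2} - 42003 \sqrt{11} = \left(-13\right)^{2} - 42003 \sqrt{11} = 169 - 42003 \sqrt{11}$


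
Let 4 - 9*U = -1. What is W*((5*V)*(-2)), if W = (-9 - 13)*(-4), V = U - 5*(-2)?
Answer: -83600/9 ≈ -9288.9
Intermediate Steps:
U = 5/9 (U = 4/9 - ⅑*(-1) = 4/9 + ⅑ = 5/9 ≈ 0.55556)
V = 95/9 (V = 5/9 - 5*(-2) = 5/9 - 1*(-10) = 5/9 + 10 = 95/9 ≈ 10.556)
W = 88 (W = -22*(-4) = 88)
W*((5*V)*(-2)) = 88*((5*(95/9))*(-2)) = 88*((475/9)*(-2)) = 88*(-950/9) = -83600/9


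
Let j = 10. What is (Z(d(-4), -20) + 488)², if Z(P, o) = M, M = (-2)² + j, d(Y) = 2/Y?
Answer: 252004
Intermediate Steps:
M = 14 (M = (-2)² + 10 = 4 + 10 = 14)
Z(P, o) = 14
(Z(d(-4), -20) + 488)² = (14 + 488)² = 502² = 252004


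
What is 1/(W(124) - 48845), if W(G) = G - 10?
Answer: -1/48731 ≈ -2.0521e-5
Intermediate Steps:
W(G) = -10 + G
1/(W(124) - 48845) = 1/((-10 + 124) - 48845) = 1/(114 - 48845) = 1/(-48731) = -1/48731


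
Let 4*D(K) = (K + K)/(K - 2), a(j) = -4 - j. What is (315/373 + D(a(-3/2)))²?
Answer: 56776225/45077796 ≈ 1.2595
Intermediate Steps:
D(K) = K/(2*(-2 + K)) (D(K) = ((K + K)/(K - 2))/4 = ((2*K)/(-2 + K))/4 = (2*K/(-2 + K))/4 = K/(2*(-2 + K)))
(315/373 + D(a(-3/2)))² = (315/373 + (-4 - (-3)/2)/(2*(-2 + (-4 - (-3)/2))))² = (315*(1/373) + (-4 - (-3)/2)/(2*(-2 + (-4 - (-3)/2))))² = (315/373 + (-4 - 1*(-3/2))/(2*(-2 + (-4 - 1*(-3/2)))))² = (315/373 + (-4 + 3/2)/(2*(-2 + (-4 + 3/2))))² = (315/373 + (½)*(-5/2)/(-2 - 5/2))² = (315/373 + (½)*(-5/2)/(-9/2))² = (315/373 + (½)*(-5/2)*(-2/9))² = (315/373 + 5/18)² = (7535/6714)² = 56776225/45077796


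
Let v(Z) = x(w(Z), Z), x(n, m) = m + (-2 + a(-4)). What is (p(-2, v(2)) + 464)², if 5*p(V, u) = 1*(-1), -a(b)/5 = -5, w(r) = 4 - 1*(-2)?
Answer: 5377761/25 ≈ 2.1511e+5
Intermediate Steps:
w(r) = 6 (w(r) = 4 + 2 = 6)
a(b) = 25 (a(b) = -5*(-5) = 25)
x(n, m) = 23 + m (x(n, m) = m + (-2 + 25) = m + 23 = 23 + m)
v(Z) = 23 + Z
p(V, u) = -⅕ (p(V, u) = (1*(-1))/5 = (⅕)*(-1) = -⅕)
(p(-2, v(2)) + 464)² = (-⅕ + 464)² = (2319/5)² = 5377761/25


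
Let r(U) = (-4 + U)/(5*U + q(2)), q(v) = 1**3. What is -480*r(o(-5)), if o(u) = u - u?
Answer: 1920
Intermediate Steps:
q(v) = 1
o(u) = 0
r(U) = (-4 + U)/(1 + 5*U) (r(U) = (-4 + U)/(5*U + 1) = (-4 + U)/(1 + 5*U))
-480*r(o(-5)) = -480*(-4 + 0)/(1 + 5*0) = -480*(-4)/(1 + 0) = -480*(-4)/1 = -480*(-4) = 1920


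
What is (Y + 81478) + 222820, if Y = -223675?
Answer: 80623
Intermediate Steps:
(Y + 81478) + 222820 = (-223675 + 81478) + 222820 = -142197 + 222820 = 80623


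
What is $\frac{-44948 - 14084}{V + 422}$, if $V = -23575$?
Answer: $\frac{59032}{23153} \approx 2.5496$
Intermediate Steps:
$\frac{-44948 - 14084}{V + 422} = \frac{-44948 - 14084}{-23575 + 422} = - \frac{59032}{-23153} = \left(-59032\right) \left(- \frac{1}{23153}\right) = \frac{59032}{23153}$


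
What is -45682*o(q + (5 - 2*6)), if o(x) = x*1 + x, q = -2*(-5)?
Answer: -274092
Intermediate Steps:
q = 10
o(x) = 2*x (o(x) = x + x = 2*x)
-45682*o(q + (5 - 2*6)) = -45682*2*(10 + (5 - 2*6)) = -45682*2*(10 + (5 - 12)) = -45682*2*(10 - 7) = -45682*2*3 = -45682*6 = -502*546 = -274092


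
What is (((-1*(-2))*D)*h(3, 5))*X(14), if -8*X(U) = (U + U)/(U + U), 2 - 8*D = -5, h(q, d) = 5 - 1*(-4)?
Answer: -63/32 ≈ -1.9688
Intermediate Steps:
h(q, d) = 9 (h(q, d) = 5 + 4 = 9)
D = 7/8 (D = ¼ - ⅛*(-5) = ¼ + 5/8 = 7/8 ≈ 0.87500)
X(U) = -⅛ (X(U) = -(U + U)/(8*(U + U)) = -2*U/(8*(2*U)) = -2*U*1/(2*U)/8 = -⅛*1 = -⅛)
(((-1*(-2))*D)*h(3, 5))*X(14) = ((-1*(-2)*(7/8))*9)*(-⅛) = ((2*(7/8))*9)*(-⅛) = ((7/4)*9)*(-⅛) = (63/4)*(-⅛) = -63/32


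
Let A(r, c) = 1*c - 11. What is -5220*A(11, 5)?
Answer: 31320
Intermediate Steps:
A(r, c) = -11 + c (A(r, c) = c - 11 = -11 + c)
-5220*A(11, 5) = -5220*(-11 + 5) = -5220*(-6) = 31320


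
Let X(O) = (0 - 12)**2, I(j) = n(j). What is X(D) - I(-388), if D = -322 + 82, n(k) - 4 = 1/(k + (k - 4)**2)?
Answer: 21458639/153276 ≈ 140.00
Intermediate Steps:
n(k) = 4 + 1/(k + (-4 + k)**2) (n(k) = 4 + 1/(k + (k - 4)**2) = 4 + 1/(k + (-4 + k)**2))
D = -240
I(j) = (1 + 4*j + 4*(-4 + j)**2)/(j + (-4 + j)**2)
X(O) = 144 (X(O) = (-12)**2 = 144)
X(D) - I(-388) = 144 - (1 + 4*(-388) + 4*(-4 - 388)**2)/(-388 + (-4 - 388)**2) = 144 - (1 - 1552 + 4*(-392)**2)/(-388 + (-392)**2) = 144 - (1 - 1552 + 4*153664)/(-388 + 153664) = 144 - (1 - 1552 + 614656)/153276 = 144 - 613105/153276 = 21458639/153276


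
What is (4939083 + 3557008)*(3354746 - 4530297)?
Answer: -9987588271141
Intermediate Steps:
(4939083 + 3557008)*(3354746 - 4530297) = 8496091*(-1175551) = -9987588271141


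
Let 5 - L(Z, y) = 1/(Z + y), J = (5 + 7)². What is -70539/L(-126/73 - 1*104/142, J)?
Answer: -51748115790/3662867 ≈ -14128.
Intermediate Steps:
J = 144 (J = 12² = 144)
L(Z, y) = 5 - 1/(Z + y)
-70539/L(-126/73 - 1*104/142, J) = -70539*((-126/73 - 1*104/142) + 144)/(-1 + 5*(-126/73 - 1*104/142) + 5*144) = -70539*((-126*1/73 - 104*1/142) + 144)/(-1 + 5*(-126*1/73 - 104*1/142) + 720) = -70539*((-126/73 - 52/71) + 144)/(-1 + 5*(-126/73 - 52/71) + 720) = -70539*(-12742/5183 + 144)/(-1 + 5*(-12742/5183) + 720) = -70539*733610/(5183*(-1 - 63710/5183 + 720)) = -70539/((5183/733610)*(3662867/5183)) = -70539/3662867/733610 = -70539*733610/3662867 = -51748115790/3662867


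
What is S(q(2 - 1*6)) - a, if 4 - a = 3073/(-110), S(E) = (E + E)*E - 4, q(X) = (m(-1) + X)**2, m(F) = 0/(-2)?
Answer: 52367/110 ≈ 476.06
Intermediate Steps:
m(F) = 0 (m(F) = 0*(-1/2) = 0)
q(X) = X**2 (q(X) = (0 + X)**2 = X**2)
S(E) = -4 + 2*E**2 (S(E) = (2*E)*E - 4 = 2*E**2 - 4 = -4 + 2*E**2)
a = 3513/110 (a = 4 - 3073/(-110) = 4 - 3073*(-1)/110 = 4 - 1*(-3073/110) = 4 + 3073/110 = 3513/110 ≈ 31.936)
S(q(2 - 1*6)) - a = (-4 + 2*((2 - 1*6)**2)**2) - 1*3513/110 = (-4 + 2*((2 - 6)**2)**2) - 3513/110 = (-4 + 2*((-4)**2)**2) - 3513/110 = (-4 + 2*16**2) - 3513/110 = (-4 + 2*256) - 3513/110 = (-4 + 512) - 3513/110 = 508 - 3513/110 = 52367/110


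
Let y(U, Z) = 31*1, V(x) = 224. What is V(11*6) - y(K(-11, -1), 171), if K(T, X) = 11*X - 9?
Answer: 193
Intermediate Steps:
K(T, X) = -9 + 11*X
y(U, Z) = 31
V(11*6) - y(K(-11, -1), 171) = 224 - 1*31 = 224 - 31 = 193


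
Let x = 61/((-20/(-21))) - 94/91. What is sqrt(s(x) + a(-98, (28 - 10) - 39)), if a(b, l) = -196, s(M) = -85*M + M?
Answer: I*sqrt(23192845)/65 ≈ 74.091*I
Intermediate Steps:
x = 114691/1820 (x = 61/((-20*(-1/21))) - 94*1/91 = 61/(20/21) - 94/91 = 61*(21/20) - 94/91 = 1281/20 - 94/91 = 114691/1820 ≈ 63.017)
s(M) = -84*M
sqrt(s(x) + a(-98, (28 - 10) - 39)) = sqrt(-84*114691/1820 - 196) = sqrt(-344073/65 - 196) = sqrt(-356813/65) = I*sqrt(23192845)/65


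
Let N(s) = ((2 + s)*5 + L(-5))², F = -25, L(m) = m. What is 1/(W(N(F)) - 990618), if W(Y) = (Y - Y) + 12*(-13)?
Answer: -1/990774 ≈ -1.0093e-6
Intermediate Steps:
N(s) = (5 + 5*s)² (N(s) = ((2 + s)*5 - 5)² = ((10 + 5*s) - 5)² = (5 + 5*s)²)
W(Y) = -156 (W(Y) = 0 - 156 = -156)
1/(W(N(F)) - 990618) = 1/(-156 - 990618) = 1/(-990774) = -1/990774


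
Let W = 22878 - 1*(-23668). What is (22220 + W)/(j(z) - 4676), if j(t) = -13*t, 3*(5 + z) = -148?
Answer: -206298/11909 ≈ -17.323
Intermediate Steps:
z = -163/3 (z = -5 + (⅓)*(-148) = -5 - 148/3 = -163/3 ≈ -54.333)
W = 46546 (W = 22878 + 23668 = 46546)
(22220 + W)/(j(z) - 4676) = (22220 + 46546)/(-13*(-163/3) - 4676) = 68766/(2119/3 - 4676) = 68766/(-11909/3) = 68766*(-3/11909) = -206298/11909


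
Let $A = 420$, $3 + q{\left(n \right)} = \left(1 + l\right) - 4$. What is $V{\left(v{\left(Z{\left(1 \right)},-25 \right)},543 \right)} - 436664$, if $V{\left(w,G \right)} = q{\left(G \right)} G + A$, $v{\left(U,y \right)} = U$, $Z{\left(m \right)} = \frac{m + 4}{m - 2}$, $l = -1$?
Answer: $-440045$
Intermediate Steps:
$Z{\left(m \right)} = \frac{4 + m}{-2 + m}$
$q{\left(n \right)} = -7$ ($q{\left(n \right)} = -3 + \left(\left(1 - 1\right) - 4\right) = -3 + \left(0 - 4\right) = -3 - 4 = -7$)
$V{\left(w,G \right)} = 420 - 7 G$ ($V{\left(w,G \right)} = - 7 G + 420 = 420 - 7 G$)
$V{\left(v{\left(Z{\left(1 \right)},-25 \right)},543 \right)} - 436664 = \left(420 - 3801\right) - 436664 = -3381 - 436664 = -440045$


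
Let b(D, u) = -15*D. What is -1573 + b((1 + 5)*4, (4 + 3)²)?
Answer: -1933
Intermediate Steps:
-1573 + b((1 + 5)*4, (4 + 3)²) = -1573 - 15*(1 + 5)*4 = -1573 - 90*4 = -1573 - 15*24 = -1573 - 360 = -1933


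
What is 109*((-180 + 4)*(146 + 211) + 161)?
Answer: -6831139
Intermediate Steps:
109*((-180 + 4)*(146 + 211) + 161) = 109*(-176*357 + 161) = 109*(-62832 + 161) = 109*(-62671) = -6831139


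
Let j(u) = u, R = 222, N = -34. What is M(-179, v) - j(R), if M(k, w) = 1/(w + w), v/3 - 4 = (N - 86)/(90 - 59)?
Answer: -5297/24 ≈ -220.71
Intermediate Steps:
v = 12/31 (v = 12 + 3*((-34 - 86)/(90 - 59)) = 12 + 3*(-120/31) = 12 - 360/31 = 12/31 ≈ 0.38710)
M(k, w) = 1/(2*w)
M(-179, v) - j(R) = 1/(2*(12/31)) - 1*222 = (½)*(31/12) - 222 = 31/24 - 222 = -5297/24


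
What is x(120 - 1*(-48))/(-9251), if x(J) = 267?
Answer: -267/9251 ≈ -0.028862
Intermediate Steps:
x(120 - 1*(-48))/(-9251) = 267/(-9251) = 267*(-1/9251) = -267/9251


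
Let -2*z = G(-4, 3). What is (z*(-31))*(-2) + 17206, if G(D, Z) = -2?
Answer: 17268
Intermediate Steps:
z = 1 (z = -1/2*(-2) = 1)
(z*(-31))*(-2) + 17206 = (1*(-31))*(-2) + 17206 = -31*(-2) + 17206 = 62 + 17206 = 17268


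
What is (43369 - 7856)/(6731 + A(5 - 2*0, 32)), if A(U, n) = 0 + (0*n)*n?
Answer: 35513/6731 ≈ 5.2760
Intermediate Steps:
A(U, n) = 0 (A(U, n) = 0 + 0*n = 0 + 0 = 0)
(43369 - 7856)/(6731 + A(5 - 2*0, 32)) = (43369 - 7856)/(6731 + 0) = 35513/6731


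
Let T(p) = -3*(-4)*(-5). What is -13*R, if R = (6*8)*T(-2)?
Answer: 37440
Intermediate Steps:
T(p) = -60 (T(p) = 12*(-5) = -60)
R = -2880 (R = (6*8)*(-60) = 48*(-60) = -2880)
-13*R = -13*(-2880) = 37440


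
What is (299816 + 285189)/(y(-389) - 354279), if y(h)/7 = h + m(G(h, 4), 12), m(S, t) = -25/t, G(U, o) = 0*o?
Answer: -7020060/4284199 ≈ -1.6386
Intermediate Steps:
G(U, o) = 0
y(h) = -175/12 + 7*h (y(h) = 7*(h - 25/12) = 7*(-25/12 + h) = -175/12 + 7*h)
(299816 + 285189)/(y(-389) - 354279) = (299816 + 285189)/((-175/12 + 7*(-389)) - 354279) = 585005/((-175/12 - 2723) - 354279) = 585005/(-32851/12 - 354279) = 585005/(-4284199/12) = 585005*(-12/4284199) = -7020060/4284199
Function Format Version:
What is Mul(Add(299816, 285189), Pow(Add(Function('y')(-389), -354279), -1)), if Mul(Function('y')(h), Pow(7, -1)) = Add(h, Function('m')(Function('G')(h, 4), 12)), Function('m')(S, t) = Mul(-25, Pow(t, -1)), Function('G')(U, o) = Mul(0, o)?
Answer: Rational(-7020060, 4284199) ≈ -1.6386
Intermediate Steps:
Function('G')(U, o) = 0
Function('y')(h) = Add(Rational(-175, 12), Mul(7, h)) (Function('y')(h) = Mul(7, Add(h, Mul(-25, Pow(12, -1)))) = Mul(7, Add(h, Mul(-25, Rational(1, 12)))) = Mul(7, Add(h, Rational(-25, 12))) = Mul(7, Add(Rational(-25, 12), h)) = Add(Rational(-175, 12), Mul(7, h)))
Mul(Add(299816, 285189), Pow(Add(Function('y')(-389), -354279), -1)) = Mul(Add(299816, 285189), Pow(Add(Add(Rational(-175, 12), Mul(7, -389)), -354279), -1)) = Mul(585005, Pow(Add(Add(Rational(-175, 12), -2723), -354279), -1)) = Mul(585005, Pow(Add(Rational(-32851, 12), -354279), -1)) = Mul(585005, Pow(Rational(-4284199, 12), -1)) = Mul(585005, Rational(-12, 4284199)) = Rational(-7020060, 4284199)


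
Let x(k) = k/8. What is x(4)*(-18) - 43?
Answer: -52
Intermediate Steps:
x(k) = k/8 (x(k) = k*(⅛) = k/8)
x(4)*(-18) - 43 = ((⅛)*4)*(-18) - 43 = (½)*(-18) - 43 = -9 - 43 = -52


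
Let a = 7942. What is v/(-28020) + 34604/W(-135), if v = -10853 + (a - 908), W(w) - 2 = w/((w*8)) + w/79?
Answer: 204263594319/2456420 ≈ 83155.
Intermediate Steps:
W(w) = 17/8 + w/79 (W(w) = 2 + (w/((w*8)) + w/79) = 2 + (w/((8*w)) + w*(1/79)) = 2 + (w*(1/(8*w)) + w/79) = 2 + (1/8 + w/79) = 17/8 + w/79)
v = -3819 (v = -10853 + (7942 - 908) = -10853 + 7034 = -3819)
v/(-28020) + 34604/W(-135) = -3819/(-28020) + 34604/(17/8 + (1/79)*(-135)) = -3819*(-1/28020) + 34604/(17/8 - 135/79) = 1273/9340 + 34604/(263/632) = 1273/9340 + 34604*(632/263) = 1273/9340 + 21869728/263 = 204263594319/2456420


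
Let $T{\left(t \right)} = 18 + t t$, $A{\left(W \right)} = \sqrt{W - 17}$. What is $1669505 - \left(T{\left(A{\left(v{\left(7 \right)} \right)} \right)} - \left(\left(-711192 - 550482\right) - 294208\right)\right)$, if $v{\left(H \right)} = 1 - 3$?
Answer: $113624$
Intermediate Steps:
$v{\left(H \right)} = -2$
$A{\left(W \right)} = \sqrt{-17 + W}$
$T{\left(t \right)} = 18 + t^{2}$
$1669505 - \left(T{\left(A{\left(v{\left(7 \right)} \right)} \right)} - \left(\left(-711192 - 550482\right) - 294208\right)\right) = 1669505 - \left(\left(18 + \left(\sqrt{-17 - 2}\right)^{2}\right) - \left(\left(-711192 - 550482\right) - 294208\right)\right) = 1669505 - \left(\left(18 + \left(\sqrt{-19}\right)^{2}\right) - \left(-1261674 - 294208\right)\right) = 1669505 - \left(\left(18 + \left(i \sqrt{19}\right)^{2}\right) - -1555882\right) = 1669505 - \left(\left(18 - 19\right) + 1555882\right) = 1669505 - \left(-1 + 1555882\right) = 1669505 - 1555881 = 113624$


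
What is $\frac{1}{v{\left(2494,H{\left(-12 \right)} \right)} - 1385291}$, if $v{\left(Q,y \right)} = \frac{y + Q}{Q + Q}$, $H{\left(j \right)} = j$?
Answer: $- \frac{2494}{3454914513} \approx -7.2187 \cdot 10^{-7}$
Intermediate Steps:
$v{\left(Q,y \right)} = \frac{Q + y}{2 Q}$
$\frac{1}{v{\left(2494,H{\left(-12 \right)} \right)} - 1385291} = \frac{1}{\frac{2494 - 12}{2 \cdot 2494} - 1385291} = \frac{1}{\frac{1}{2} \cdot \frac{1}{2494} \cdot 2482 - 1385291} = \frac{1}{\frac{1241}{2494} - 1385291} = \frac{1}{- \frac{3454914513}{2494}} = - \frac{2494}{3454914513}$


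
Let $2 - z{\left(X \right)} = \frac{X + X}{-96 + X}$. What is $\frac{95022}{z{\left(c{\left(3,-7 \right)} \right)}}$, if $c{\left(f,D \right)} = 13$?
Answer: $\frac{1314471}{32} \approx 41077.0$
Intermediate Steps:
$z{\left(X \right)} = 2 - \frac{2 X}{-96 + X}$ ($z{\left(X \right)} = 2 - \frac{X + X}{-96 + X} = 2 - \frac{2 X}{-96 + X}$)
$\frac{95022}{z{\left(c{\left(3,-7 \right)} \right)}} = \frac{95022}{\left(-192\right) \frac{1}{-96 + 13}} = \frac{95022}{\left(-192\right) \frac{1}{-83}} = \frac{95022}{\left(-192\right) \left(- \frac{1}{83}\right)} = \frac{95022}{\frac{192}{83}} = 95022 \cdot \frac{83}{192} = \frac{1314471}{32}$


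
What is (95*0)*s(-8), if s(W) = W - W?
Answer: 0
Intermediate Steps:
s(W) = 0
(95*0)*s(-8) = (95*0)*0 = 0*0 = 0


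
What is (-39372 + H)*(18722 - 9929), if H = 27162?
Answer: -107362530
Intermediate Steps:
(-39372 + H)*(18722 - 9929) = (-39372 + 27162)*(18722 - 9929) = -12210*8793 = -107362530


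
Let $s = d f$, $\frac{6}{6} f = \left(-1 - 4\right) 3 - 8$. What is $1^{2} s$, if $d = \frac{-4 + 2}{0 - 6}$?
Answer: $- \frac{23}{3} \approx -7.6667$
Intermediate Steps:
$f = -23$ ($f = \left(-1 - 4\right) 3 - 8 = \left(-5\right) 3 - 8 = -15 - 8 = -23$)
$d = \frac{1}{3}$ ($d = - \frac{2}{0 - 6} = - \frac{2}{-6} = \left(-2\right) \left(- \frac{1}{6}\right) = \frac{1}{3} \approx 0.33333$)
$s = - \frac{23}{3}$ ($s = \frac{1}{3} \left(-23\right) = - \frac{23}{3} \approx -7.6667$)
$1^{2} s = 1^{2} \left(- \frac{23}{3}\right) = 1 \left(- \frac{23}{3}\right) = - \frac{23}{3}$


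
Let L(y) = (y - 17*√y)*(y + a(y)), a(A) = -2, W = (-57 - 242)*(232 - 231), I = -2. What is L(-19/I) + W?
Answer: -911/4 - 255*√38/4 ≈ -620.73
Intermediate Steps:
W = -299 (W = -299*1 = -299)
L(y) = (-2 + y)*(y - 17*√y) (L(y) = (y - 17*√y)*(y - 2) = (y - 17*√y)*(-2 + y) = (-2 + y)*(y - 17*√y))
L(-19/I) + W = ((-19/(-2))² - 17*19*√19*(-1/(-2))^(3/2) - (-38)/(-2) + 34*√(-19/(-2))) - 299 = ((-19*(-½))² - 17*19*√38/4 - (-38)*(-1)/2 + 34*√(-19*(-½))) - 299 = ((19/2)² - 323*√38/4 - 2*19/2 + 34*√(19/2)) - 299 = (361/4 - 323*√38/4 - 19 + 34*(√38/2)) - 299 = (361/4 - 323*√38/4 - 19 + 17*√38) - 299 = (285/4 - 255*√38/4) - 299 = -911/4 - 255*√38/4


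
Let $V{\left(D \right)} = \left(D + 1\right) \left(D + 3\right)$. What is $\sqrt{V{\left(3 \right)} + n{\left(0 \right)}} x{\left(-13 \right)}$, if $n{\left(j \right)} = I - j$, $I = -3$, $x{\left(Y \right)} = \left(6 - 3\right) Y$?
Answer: $- 39 \sqrt{21} \approx -178.72$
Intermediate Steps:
$x{\left(Y \right)} = 3 Y$
$n{\left(j \right)} = -3 - j$
$V{\left(D \right)} = \left(1 + D\right) \left(3 + D\right)$
$\sqrt{V{\left(3 \right)} + n{\left(0 \right)}} x{\left(-13 \right)} = \sqrt{\left(3 + 3^{2} + 4 \cdot 3\right) - 3} \cdot 3 \left(-13\right) = \sqrt{\left(3 + 9 + 12\right) + \left(-3 + 0\right)} \left(-39\right) = \sqrt{24 - 3} \left(-39\right) = \sqrt{21} \left(-39\right) = - 39 \sqrt{21}$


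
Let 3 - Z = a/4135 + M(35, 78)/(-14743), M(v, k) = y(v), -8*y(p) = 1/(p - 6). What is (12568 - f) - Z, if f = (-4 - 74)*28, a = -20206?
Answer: 208529752341919/14143254760 ≈ 14744.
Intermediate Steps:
f = -2184 (f = -78*28 = -2184)
y(p) = -1/(8*(-6 + p)) (y(p) = -1/(8*(p - 6)) = -1/(8*(-6 + p)))
M(v, k) = -1/(-48 + 8*v)
Z = 111541877601/14143254760 (Z = 3 - (-20206/4135 - 1/(-48 + 8*35)/(-14743)) = 3 - (-20206*1/4135 - 1/(-48 + 280)*(-1/14743)) = 3 - (-20206/4135 - 1/232*(-1/14743)) = 3 - (-20206/4135 + 1/3420376) = 3 - 1*(-69112113321/14143254760) = 3 + 69112113321/14143254760 = 111541877601/14143254760 ≈ 7.8866)
(12568 - f) - Z = (12568 - 1*(-2184)) - 1*111541877601/14143254760 = (12568 + 2184) - 111541877601/14143254760 = 14752 - 111541877601/14143254760 = 208529752341919/14143254760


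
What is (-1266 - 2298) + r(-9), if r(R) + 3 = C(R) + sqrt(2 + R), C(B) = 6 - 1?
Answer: -3562 + I*sqrt(7) ≈ -3562.0 + 2.6458*I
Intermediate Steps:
C(B) = 5
r(R) = 2 + sqrt(2 + R) (r(R) = -3 + (5 + sqrt(2 + R)) = 2 + sqrt(2 + R))
(-1266 - 2298) + r(-9) = (-1266 - 2298) + (2 + sqrt(2 - 9)) = -3564 + (2 + sqrt(-7)) = -3564 + (2 + I*sqrt(7)) = -3562 + I*sqrt(7)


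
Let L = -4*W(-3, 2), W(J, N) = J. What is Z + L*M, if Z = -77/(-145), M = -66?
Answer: -114763/145 ≈ -791.47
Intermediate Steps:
L = 12 (L = -4*(-3) = 12)
Z = 77/145 (Z = -77*(-1/145) = 77/145 ≈ 0.53103)
Z + L*M = 77/145 + 12*(-66) = 77/145 - 792 = -114763/145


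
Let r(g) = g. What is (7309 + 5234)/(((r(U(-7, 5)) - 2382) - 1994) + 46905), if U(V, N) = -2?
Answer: 12543/42527 ≈ 0.29494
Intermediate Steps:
(7309 + 5234)/(((r(U(-7, 5)) - 2382) - 1994) + 46905) = (7309 + 5234)/(((-2 - 2382) - 1994) + 46905) = 12543/((-2384 - 1994) + 46905) = 12543/(-4378 + 46905) = 12543/42527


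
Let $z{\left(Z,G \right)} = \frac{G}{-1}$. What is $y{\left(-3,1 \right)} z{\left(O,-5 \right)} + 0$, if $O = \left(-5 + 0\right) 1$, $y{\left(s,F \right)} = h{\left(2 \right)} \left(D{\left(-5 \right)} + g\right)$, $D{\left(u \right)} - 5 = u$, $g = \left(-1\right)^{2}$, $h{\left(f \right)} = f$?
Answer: $10$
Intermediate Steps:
$g = 1$
$D{\left(u \right)} = 5 + u$
$y{\left(s,F \right)} = 2$ ($y{\left(s,F \right)} = 2 \left(\left(5 - 5\right) + 1\right) = 2 \left(0 + 1\right) = 2 \cdot 1 = 2$)
$O = -5$ ($O = \left(-5\right) 1 = -5$)
$z{\left(Z,G \right)} = - G$ ($z{\left(Z,G \right)} = G \left(-1\right) = - G$)
$y{\left(-3,1 \right)} z{\left(O,-5 \right)} + 0 = 2 \left(\left(-1\right) \left(-5\right)\right) + 0 = 2 \cdot 5 + 0 = 10 + 0 = 10$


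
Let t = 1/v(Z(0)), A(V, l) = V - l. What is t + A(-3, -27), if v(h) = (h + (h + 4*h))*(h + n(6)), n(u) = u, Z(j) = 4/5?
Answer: 19609/816 ≈ 24.031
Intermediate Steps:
Z(j) = ⅘ (Z(j) = 4*(⅕) = ⅘)
v(h) = 6*h*(6 + h) (v(h) = (h + (h + 4*h))*(h + 6) = (h + 5*h)*(6 + h) = (6*h)*(6 + h) = 6*h*(6 + h))
t = 25/816 (t = 1/(6*(⅘)*(6 + ⅘)) = 1/(6*(⅘)*(34/5)) = 1/(816/25) = 25/816 ≈ 0.030637)
t + A(-3, -27) = 25/816 + (-3 - 1*(-27)) = 25/816 + (-3 + 27) = 25/816 + 24 = 19609/816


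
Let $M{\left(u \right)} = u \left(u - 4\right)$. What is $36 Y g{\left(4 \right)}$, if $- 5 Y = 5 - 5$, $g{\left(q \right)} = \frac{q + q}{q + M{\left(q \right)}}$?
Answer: $0$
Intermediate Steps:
$M{\left(u \right)} = u \left(-4 + u\right)$
$g{\left(q \right)} = \frac{2 q}{q + q \left(-4 + q\right)}$ ($g{\left(q \right)} = \frac{q + q}{q + q \left(-4 + q\right)} = \frac{2 q}{q + q \left(-4 + q\right)}$)
$Y = 0$ ($Y = - \frac{5 - 5}{5} = \left(- \frac{1}{5}\right) 0 = 0$)
$36 Y g{\left(4 \right)} = 36 \cdot 0 \frac{2}{-3 + 4} = 0 \cdot \frac{2}{1} = 0 \cdot 2 \cdot 1 = 0 \cdot 2 = 0$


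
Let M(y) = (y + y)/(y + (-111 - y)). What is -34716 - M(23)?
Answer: -3853430/111 ≈ -34716.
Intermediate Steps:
M(y) = -2*y/111 (M(y) = (2*y)/(-111) = (2*y)*(-1/111) = -2*y/111)
-34716 - M(23) = -34716 - (-2)*23/111 = -34716 - 1*(-46/111) = -34716 + 46/111 = -3853430/111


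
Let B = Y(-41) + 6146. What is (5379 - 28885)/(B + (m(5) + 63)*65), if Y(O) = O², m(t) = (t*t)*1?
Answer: -1022/589 ≈ -1.7351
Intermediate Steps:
m(t) = t² (m(t) = t²*1 = t²)
B = 7827 (B = (-41)² + 6146 = 1681 + 6146 = 7827)
(5379 - 28885)/(B + (m(5) + 63)*65) = (5379 - 28885)/(7827 + (5² + 63)*65) = -23506/(7827 + (25 + 63)*65) = -23506/(7827 + 88*65) = -23506/(7827 + 5720) = -23506/13547 = -23506*1/13547 = -1022/589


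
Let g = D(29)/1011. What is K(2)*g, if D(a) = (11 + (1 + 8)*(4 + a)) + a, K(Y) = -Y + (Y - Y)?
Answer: -2/3 ≈ -0.66667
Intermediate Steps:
K(Y) = -Y (K(Y) = -Y + 0 = -Y)
D(a) = 47 + 10*a (D(a) = (11 + 9*(4 + a)) + a = (11 + (36 + 9*a)) + a = (47 + 9*a) + a = 47 + 10*a)
g = 1/3 (g = (47 + 10*29)/1011 = (47 + 290)*(1/1011) = 337*(1/1011) = 1/3 ≈ 0.33333)
K(2)*g = -1*2*(1/3) = -2*1/3 = -2/3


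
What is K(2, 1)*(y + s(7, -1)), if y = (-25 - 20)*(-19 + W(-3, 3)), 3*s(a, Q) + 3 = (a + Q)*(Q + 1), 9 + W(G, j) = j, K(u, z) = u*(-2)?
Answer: -4496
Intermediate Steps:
K(u, z) = -2*u
W(G, j) = -9 + j
s(a, Q) = -1 + (1 + Q)*(Q + a)/3 (s(a, Q) = -1 + ((a + Q)*(Q + 1))/3 = -1 + ((Q + a)*(1 + Q))/3 = -1 + ((1 + Q)*(Q + a))/3 = -1 + (1 + Q)*(Q + a)/3)
y = 1125 (y = (-25 - 20)*(-19 + (-9 + 3)) = -45*(-19 - 6) = -45*(-25) = 1125)
K(2, 1)*(y + s(7, -1)) = (-2*2)*(1125 + (-1 + (⅓)*(-1) + (⅓)*7 + (⅓)*(-1)² + (⅓)*(-1)*7)) = -4*(1125 + (-1 - ⅓ + 7/3 + (⅓)*1 - 7/3)) = -4*(1125 + (-1 - ⅓ + 7/3 + ⅓ - 7/3)) = -4*(1125 - 1) = -4*1124 = -4496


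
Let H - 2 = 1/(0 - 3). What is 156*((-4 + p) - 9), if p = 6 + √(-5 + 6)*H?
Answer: -832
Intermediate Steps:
H = 5/3 (H = 2 + 1/(0 - 3) = 2 + 1/(-3) = 2 - ⅓ = 5/3 ≈ 1.6667)
p = 23/3 (p = 6 + √(-5 + 6)*(5/3) = 6 + √1*(5/3) = 6 + 1*(5/3) = 6 + 5/3 = 23/3 ≈ 7.6667)
156*((-4 + p) - 9) = 156*((-4 + 23/3) - 9) = 156*(11/3 - 9) = 156*(-16/3) = -832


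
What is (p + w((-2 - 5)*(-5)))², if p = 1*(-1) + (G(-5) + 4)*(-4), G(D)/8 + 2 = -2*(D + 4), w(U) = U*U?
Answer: 1459264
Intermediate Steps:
w(U) = U²
G(D) = -80 - 16*D (G(D) = -16 + 8*(-2*(D + 4)) = -16 + 8*(-2*(4 + D)) = -16 + 8*(-8 - 2*D) = -16 + (-64 - 16*D) = -80 - 16*D)
p = -17 (p = 1*(-1) + ((-80 - 16*(-5)) + 4)*(-4) = -1 + ((-80 + 80) + 4)*(-4) = -1 + (0 + 4)*(-4) = -1 + 4*(-4) = -1 - 16 = -17)
(p + w((-2 - 5)*(-5)))² = (-17 + ((-2 - 5)*(-5))²)² = (-17 + (-7*(-5))²)² = (-17 + 35²)² = (-17 + 1225)² = 1208² = 1459264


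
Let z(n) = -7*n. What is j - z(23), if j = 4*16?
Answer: 225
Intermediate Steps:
j = 64
j - z(23) = 64 - (-7)*23 = 64 - 1*(-161) = 64 + 161 = 225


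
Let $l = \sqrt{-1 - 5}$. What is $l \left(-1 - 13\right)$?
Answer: $- 14 i \sqrt{6} \approx - 34.293 i$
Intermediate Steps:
$l = i \sqrt{6}$ ($l = \sqrt{-6} = i \sqrt{6} \approx 2.4495 i$)
$l \left(-1 - 13\right) = i \sqrt{6} \left(-1 - 13\right) = i \sqrt{6} \left(-14\right) = - 14 i \sqrt{6}$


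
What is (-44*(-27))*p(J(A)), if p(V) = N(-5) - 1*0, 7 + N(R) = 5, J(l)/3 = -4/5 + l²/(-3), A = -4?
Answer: -2376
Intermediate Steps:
J(l) = -12/5 - l² (J(l) = 3*(-4/5 + l²/(-3)) = 3*(-4*⅕ + l²*(-⅓)) = 3*(-⅘ - l²/3) = -12/5 - l²)
N(R) = -2 (N(R) = -7 + 5 = -2)
p(V) = -2 (p(V) = -2 - 1*0 = -2 + 0 = -2)
(-44*(-27))*p(J(A)) = -44*(-27)*(-2) = 1188*(-2) = -2376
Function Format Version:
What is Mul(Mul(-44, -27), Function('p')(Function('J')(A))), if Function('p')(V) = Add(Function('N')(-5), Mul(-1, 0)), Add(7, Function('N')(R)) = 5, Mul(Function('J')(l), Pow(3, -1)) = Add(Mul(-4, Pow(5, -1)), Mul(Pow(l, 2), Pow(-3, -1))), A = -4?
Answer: -2376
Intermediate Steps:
Function('J')(l) = Add(Rational(-12, 5), Mul(-1, Pow(l, 2))) (Function('J')(l) = Mul(3, Add(Mul(-4, Pow(5, -1)), Mul(Pow(l, 2), Pow(-3, -1)))) = Mul(3, Add(Mul(-4, Rational(1, 5)), Mul(Pow(l, 2), Rational(-1, 3)))) = Mul(3, Add(Rational(-4, 5), Mul(Rational(-1, 3), Pow(l, 2)))) = Add(Rational(-12, 5), Mul(-1, Pow(l, 2))))
Function('N')(R) = -2 (Function('N')(R) = Add(-7, 5) = -2)
Function('p')(V) = -2 (Function('p')(V) = Add(-2, Mul(-1, 0)) = Add(-2, 0) = -2)
Mul(Mul(-44, -27), Function('p')(Function('J')(A))) = Mul(Mul(-44, -27), -2) = Mul(1188, -2) = -2376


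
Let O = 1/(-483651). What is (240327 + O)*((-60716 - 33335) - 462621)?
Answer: -64704432507740672/483651 ≈ -1.3378e+11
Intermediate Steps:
O = -1/483651 ≈ -2.0676e-6
(240327 + O)*((-60716 - 33335) - 462621) = (240327 - 1/483651)*((-60716 - 33335) - 462621) = 116234393876*(-94051 - 462621)/483651 = (116234393876/483651)*(-556672) = -64704432507740672/483651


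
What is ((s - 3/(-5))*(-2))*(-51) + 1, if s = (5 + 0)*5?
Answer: 13061/5 ≈ 2612.2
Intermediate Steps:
s = 25 (s = 5*5 = 25)
((s - 3/(-5))*(-2))*(-51) + 1 = ((25 - 3/(-5))*(-2))*(-51) + 1 = ((25 - 3*(-1/5))*(-2))*(-51) + 1 = ((25 + 3/5)*(-2))*(-51) + 1 = ((128/5)*(-2))*(-51) + 1 = -256/5*(-51) + 1 = 13056/5 + 1 = 13061/5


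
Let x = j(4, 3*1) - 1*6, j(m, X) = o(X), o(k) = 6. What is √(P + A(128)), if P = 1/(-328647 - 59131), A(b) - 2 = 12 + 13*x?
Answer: √2105204494198/387778 ≈ 3.7417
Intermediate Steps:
j(m, X) = 6
x = 0 (x = 6 - 1*6 = 6 - 6 = 0)
A(b) = 14 (A(b) = 2 + (12 + 13*0) = 2 + (12 + 0) = 2 + 12 = 14)
P = -1/387778 (P = 1/(-387778) = -1/387778 ≈ -2.5788e-6)
√(P + A(128)) = √(-1/387778 + 14) = √(5428891/387778) = √2105204494198/387778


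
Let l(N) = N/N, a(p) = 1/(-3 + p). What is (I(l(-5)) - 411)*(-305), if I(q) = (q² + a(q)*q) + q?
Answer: 249795/2 ≈ 1.2490e+5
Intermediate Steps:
l(N) = 1
I(q) = q + q² + q/(-3 + q) (I(q) = (q² + q/(-3 + q)) + q = q + q² + q/(-3 + q))
(I(l(-5)) - 411)*(-305) = (1*(1 + (1 + 1)*(-3 + 1))/(-3 + 1) - 411)*(-305) = (1*(1 + 2*(-2))/(-2) - 411)*(-305) = (1*(-½)*(1 - 4) - 411)*(-305) = (1*(-½)*(-3) - 411)*(-305) = (3/2 - 411)*(-305) = -819/2*(-305) = 249795/2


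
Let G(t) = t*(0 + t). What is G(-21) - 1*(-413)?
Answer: 854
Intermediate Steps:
G(t) = t² (G(t) = t*t = t²)
G(-21) - 1*(-413) = (-21)² - 1*(-413) = 441 + 413 = 854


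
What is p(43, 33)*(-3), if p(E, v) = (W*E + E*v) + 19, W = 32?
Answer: -8442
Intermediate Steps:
p(E, v) = 19 + 32*E + E*v (p(E, v) = (32*E + E*v) + 19 = 19 + 32*E + E*v)
p(43, 33)*(-3) = (19 + 32*43 + 43*33)*(-3) = (19 + 1376 + 1419)*(-3) = 2814*(-3) = -8442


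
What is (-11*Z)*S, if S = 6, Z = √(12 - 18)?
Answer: -66*I*√6 ≈ -161.67*I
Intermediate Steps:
Z = I*√6 (Z = √(-6) = I*√6 ≈ 2.4495*I)
(-11*Z)*S = -11*I*√6*6 = -66*I*√6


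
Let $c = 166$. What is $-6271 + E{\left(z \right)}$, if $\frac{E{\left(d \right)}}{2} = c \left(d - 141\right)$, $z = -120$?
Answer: $-92923$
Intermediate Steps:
$E{\left(d \right)} = -46812 + 332 d$ ($E{\left(d \right)} = 2 \cdot 166 \left(d - 141\right) = 2 \cdot 166 \left(-141 + d\right) = 2 \left(-23406 + 166 d\right) = -46812 + 332 d$)
$-6271 + E{\left(z \right)} = -6271 + \left(-46812 + 332 \left(-120\right)\right) = -6271 - 86652 = -92923$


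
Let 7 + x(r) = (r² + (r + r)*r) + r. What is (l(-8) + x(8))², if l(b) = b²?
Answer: 66049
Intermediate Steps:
x(r) = -7 + r + 3*r² (x(r) = -7 + ((r² + (r + r)*r) + r) = -7 + ((r² + (2*r)*r) + r) = -7 + ((r² + 2*r²) + r) = -7 + (3*r² + r) = -7 + (r + 3*r²) = -7 + r + 3*r²)
(l(-8) + x(8))² = ((-8)² + (-7 + 8 + 3*8²))² = (64 + (-7 + 8 + 3*64))² = (64 + (-7 + 8 + 192))² = (64 + 193)² = 257² = 66049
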